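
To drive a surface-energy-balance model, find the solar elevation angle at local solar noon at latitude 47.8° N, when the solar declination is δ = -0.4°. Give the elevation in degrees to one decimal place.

41.8°

At local noon the hour angle is zero, so the zenith angle equals |φ − δ| = |+47.8° − (-0.400°)| = 48.200°.
Elevation = 90° − 48.200° = 41.8°.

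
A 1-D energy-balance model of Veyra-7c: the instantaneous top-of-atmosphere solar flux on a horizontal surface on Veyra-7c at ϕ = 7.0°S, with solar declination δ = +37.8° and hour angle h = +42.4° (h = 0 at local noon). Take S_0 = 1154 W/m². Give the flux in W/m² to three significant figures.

582 W/m²

cos θ_z = sin ϕ sin δ + cos ϕ cos δ cos h = -0.074695 + 0.579145 = 0.504450.
Flux = S_0 · cos θ_z = 1154 × 0.504450 = 582.1 W/m².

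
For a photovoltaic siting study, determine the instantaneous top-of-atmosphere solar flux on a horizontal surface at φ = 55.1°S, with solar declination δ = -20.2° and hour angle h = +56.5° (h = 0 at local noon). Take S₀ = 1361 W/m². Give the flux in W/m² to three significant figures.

789 W/m²

cos θ_z = sin φ sin δ + cos φ cos δ cos h = 0.283197 + 0.296365 = 0.579562.
Flux = S₀ · cos θ_z = 1361 × 0.579562 = 788.8 W/m².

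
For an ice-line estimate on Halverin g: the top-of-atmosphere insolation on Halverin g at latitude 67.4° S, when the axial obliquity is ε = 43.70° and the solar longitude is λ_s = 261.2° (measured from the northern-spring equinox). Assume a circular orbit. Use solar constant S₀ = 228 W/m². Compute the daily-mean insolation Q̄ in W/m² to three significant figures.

Solar declination: sin δ = sin ε · sin λ_s = sin 43.70° × sin 261.2° = -0.68275, so δ = -43.059°.
cos H₀ = −tan(-67.4°) tan(-43.059°) = -2.2448 ≤ −1 ⇒ polar day, H₀ = π.
Bracket: H₀ sin φ sin δ + cos φ cos δ sin H₀ = 3.1416×-0.92321×-0.68275 + 0.38430×0.73065×0.00000 = 1.980218 + 0.000000 = 1.980218.
Q̄ = (S₀/π) × [bracket] = (228/π) × 1.980218 = 143.7 W/m².

Q̄ ≈ 144 W/m²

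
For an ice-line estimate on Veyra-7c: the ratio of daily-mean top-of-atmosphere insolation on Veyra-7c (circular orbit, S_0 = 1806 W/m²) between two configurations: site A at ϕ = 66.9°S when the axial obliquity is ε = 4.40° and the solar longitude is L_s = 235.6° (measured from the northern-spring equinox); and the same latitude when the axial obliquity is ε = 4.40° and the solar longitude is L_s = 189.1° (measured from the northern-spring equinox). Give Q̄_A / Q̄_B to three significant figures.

Q̄_A / Q̄_B ≈ 1.19

— Configuration A (ϕ=-66.9°):
Solar declination: sin δ = sin ε · sin L_s = sin 4.40° × sin 235.6° = -0.06330, so δ = -3.629°.
cos h₀ = −tan(-66.9°) tan(-3.629°) = -0.1487, h₀ = 1.7201 rad.
Bracket: h₀ sin ϕ sin δ + cos ϕ cos δ sin h₀ = 1.7201×-0.91982×-0.06330 + 0.39234×0.99799×0.98888 = 0.100152 + 0.387197 = 0.487349.
Q̄ = (S_0/π) × [bracket] = (1806/π) × 0.487349 = 280.16 W/m².
— Configuration B (ϕ=-66.9°):
Solar declination: sin δ = sin ε · sin L_s = sin 4.40° × sin 189.1° = -0.01213, so δ = -0.695°.
cos h₀ = −tan(-66.9°) tan(-0.695°) = -0.0284, h₀ = 1.5992 rad.
Bracket: h₀ sin ϕ sin δ + cos ϕ cos δ sin h₀ = 1.5992×-0.91982×-0.01213 + 0.39234×0.99993×0.99960 = 0.017843 + 0.392156 = 0.409999.
Q̄ = (S_0/π) × [bracket] = (1806/π) × 0.409999 = 235.70 W/m².
Ratio Q̄_A / Q̄_B = 280.16 / 235.70 = 1.189.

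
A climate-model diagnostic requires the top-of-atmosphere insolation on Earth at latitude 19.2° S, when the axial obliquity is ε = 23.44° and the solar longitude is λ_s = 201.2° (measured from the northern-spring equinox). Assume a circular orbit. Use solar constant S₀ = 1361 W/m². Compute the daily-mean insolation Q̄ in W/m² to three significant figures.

Q̄ ≈ 438 W/m²

Solar declination: sin δ = sin ε · sin λ_s = sin 23.44° × sin 201.2° = -0.14385, so δ = -8.271°.
cos H₀ = −tan(-19.2°) tan(-8.271°) = -0.0506, H₀ = 1.6214 rad.
Bracket: H₀ sin φ sin δ + cos φ cos δ sin H₀ = 1.6214×-0.32887×-0.14385 + 0.94438×0.98960×0.99872 = 0.076705 + 0.933362 = 1.010067.
Q̄ = (S₀/π) × [bracket] = (1361/π) × 1.010067 = 437.6 W/m².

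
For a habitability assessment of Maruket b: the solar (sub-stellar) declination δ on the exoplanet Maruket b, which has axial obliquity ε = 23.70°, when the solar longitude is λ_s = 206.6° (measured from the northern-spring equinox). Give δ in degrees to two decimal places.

sin δ = sin ε · sin λ_s = sin 23.70° × sin 206.6° = -0.179976.
δ = arcsin(-0.179976) = -10.37°.

δ = -10.37°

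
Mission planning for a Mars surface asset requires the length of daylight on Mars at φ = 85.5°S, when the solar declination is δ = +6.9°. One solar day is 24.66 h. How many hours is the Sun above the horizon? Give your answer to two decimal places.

cos H₀ = −tan φ · tan δ = 1.5376 ≥ 1, so the Sun never rises (polar night) and H₀ = 0.
Daylight = 2H₀/(2π) × 24.66 h = (0.0000/π) × 24.66 = 0.00 h.

0.00 h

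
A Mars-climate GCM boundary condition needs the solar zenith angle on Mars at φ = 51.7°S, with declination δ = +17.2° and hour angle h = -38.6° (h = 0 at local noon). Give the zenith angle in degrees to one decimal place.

cos θ_z = sin φ sin δ + cos φ cos δ cos h = -0.232065 + 0.462708 = 0.230643.
θ_z = arccos(0.230643) = 76.7°.

θ_z = 76.7°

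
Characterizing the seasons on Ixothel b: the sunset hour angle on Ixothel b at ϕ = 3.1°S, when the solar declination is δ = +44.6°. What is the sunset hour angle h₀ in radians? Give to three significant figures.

cos h₀ = −tan ϕ · tan δ = −tan(-3.1°) × tan(+44.600°) = 0.0534, so h₀ = 1.5174 rad = 86.94°.

h₀ = 1.52 rad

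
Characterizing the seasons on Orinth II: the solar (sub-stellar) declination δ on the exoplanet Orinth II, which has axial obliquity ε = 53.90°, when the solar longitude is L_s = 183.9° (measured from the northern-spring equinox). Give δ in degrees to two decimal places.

sin δ = sin ε · sin L_s = sin 53.90° × sin 183.9° = -0.054956.
δ = arcsin(-0.054956) = -3.15°.

δ = -3.15°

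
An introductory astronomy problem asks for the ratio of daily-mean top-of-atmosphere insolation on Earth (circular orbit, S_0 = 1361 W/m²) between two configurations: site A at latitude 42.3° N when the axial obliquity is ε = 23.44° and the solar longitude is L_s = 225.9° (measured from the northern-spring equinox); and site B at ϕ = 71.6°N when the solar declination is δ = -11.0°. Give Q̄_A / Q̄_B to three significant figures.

Q̄_A / Q̄_B ≈ 5.41

— Configuration A (ϕ=+42.3°):
Solar declination: sin δ = sin ε · sin L_s = sin 23.44° × sin 225.9° = -0.28566, so δ = -16.598°.
cos h₀ = −tan(+42.3°) tan(-16.598°) = 0.2712, h₀ = 1.2961 rad.
Bracket: h₀ sin ϕ sin δ + cos ϕ cos δ sin h₀ = 1.2961×0.67301×-0.28566 + 0.73963×0.95833×0.96251 = -0.249178 + 0.682236 = 0.433058.
Q̄ = (S_0/π) × [bracket] = (1361/π) × 0.433058 = 187.61 W/m².
— Configuration B (ϕ=+71.6°):
cos h₀ = −tan(+71.6°) tan(-11.000°) = 0.5843, h₀ = 0.9467 rad.
Bracket: h₀ sin ϕ sin δ + cos ϕ cos δ sin h₀ = 0.9467×0.94888×-0.19081 + 0.31565×0.98163×0.81152 = -0.171406 + 0.251451 = 0.080045.
Q̄ = (S_0/π) × [bracket] = (1361/π) × 0.080045 = 34.677 W/m².
Ratio Q̄_A / Q̄_B = 187.61 / 34.677 = 5.410.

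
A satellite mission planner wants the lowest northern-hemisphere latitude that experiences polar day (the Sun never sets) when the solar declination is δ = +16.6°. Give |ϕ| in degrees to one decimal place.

Polar day requires cos h₀ = −tan ϕ tan δ ≤ −1, i.e. tan ϕ tan δ ≥ 1.
The boundary is |tan ϕ| · |tan δ| = 1, so |ϕ| = 90° − |δ| = 90° − 16.6° = 73.4° in the northern hemisphere.

|ϕ| = 73.4°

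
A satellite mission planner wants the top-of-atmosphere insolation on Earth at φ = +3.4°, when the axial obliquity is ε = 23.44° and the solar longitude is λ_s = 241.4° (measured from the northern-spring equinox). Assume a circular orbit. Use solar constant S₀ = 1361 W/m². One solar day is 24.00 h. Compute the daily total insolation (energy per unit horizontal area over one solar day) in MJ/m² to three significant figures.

Solar declination: sin δ = sin ε · sin λ_s = sin 23.44° × sin 241.4° = -0.34925, so δ = -20.442°.
cos H₀ = −tan(+3.4°) tan(-20.442°) = 0.0221, H₀ = 1.5487 rad.
Bracket: H₀ sin φ sin δ + cos φ cos δ sin H₀ = 1.5487×0.05931×-0.34925 + 0.99824×0.93703×0.99975 = -0.032080 + 0.935147 = 0.903067.
Q̄ = (S₀/π) × [bracket] = (1361/π) × 0.903067 = 391.23 W/m².
Daily total = Q̄ × 24.00 h × 3600 s/h = 391.23 × 24.00 × 3600 / 10⁶ = 33.80 MJ/m².

33.8 MJ/m²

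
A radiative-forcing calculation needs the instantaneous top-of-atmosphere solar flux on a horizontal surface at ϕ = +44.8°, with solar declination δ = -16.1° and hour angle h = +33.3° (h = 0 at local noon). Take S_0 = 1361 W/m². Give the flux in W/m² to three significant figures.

510 W/m²

cos θ_z = sin ϕ sin δ + cos ϕ cos δ cos h = -0.195405 + 0.569804 = 0.374399.
Flux = S_0 · cos θ_z = 1361 × 0.374399 = 509.6 W/m².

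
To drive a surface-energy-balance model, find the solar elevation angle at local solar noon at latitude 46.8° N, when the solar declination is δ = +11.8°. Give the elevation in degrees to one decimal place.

At local noon the hour angle is zero, so the zenith angle equals |ϕ − δ| = |+46.8° − (+11.800°)| = 35.000°.
Elevation = 90° − 35.000° = 55.0°.

55.0°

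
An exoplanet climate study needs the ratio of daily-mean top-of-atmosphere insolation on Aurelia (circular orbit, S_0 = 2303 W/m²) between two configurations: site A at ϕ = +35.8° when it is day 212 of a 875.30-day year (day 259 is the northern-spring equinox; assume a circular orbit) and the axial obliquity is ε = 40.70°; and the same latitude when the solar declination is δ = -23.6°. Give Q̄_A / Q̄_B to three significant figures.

— Configuration A (ϕ=+35.8°):
Solar longitude: L_s = 360° × (212 − 259)/875.30 = -19.331°, i.e. -19.331° + 360° = 340.669°.
sin δ = sin 40.70° × sin 340.669° = -0.21586, so δ = -12.466°.
cos h₀ = −tan(+35.8°) tan(-12.466°) = 0.1594, h₀ = 1.4107 rad.
Bracket: h₀ sin ϕ sin δ + cos ϕ cos δ sin h₀ = 1.4107×0.58496×-0.21586 + 0.81106×0.97643×0.98721 = -0.178128 + 0.781814 = 0.603686.
Q̄ = (S_0/π) × [bracket] = (2303/π) × 0.603686 = 442.54 W/m².
— Configuration B (ϕ=+35.8°):
cos h₀ = −tan(+35.8°) tan(-23.600°) = 0.3151, h₀ = 1.2502 rad.
Bracket: h₀ sin ϕ sin δ + cos ϕ cos δ sin h₀ = 1.2502×0.58496×-0.40035 + 0.81106×0.91636×0.94906 = -0.292783 + 0.705363 = 0.412580.
Q̄ = (S_0/π) × [bracket] = (2303/π) × 0.412580 = 302.45 W/m².
Ratio Q̄_A / Q̄_B = 442.54 / 302.45 = 1.463.

Q̄_A / Q̄_B ≈ 1.46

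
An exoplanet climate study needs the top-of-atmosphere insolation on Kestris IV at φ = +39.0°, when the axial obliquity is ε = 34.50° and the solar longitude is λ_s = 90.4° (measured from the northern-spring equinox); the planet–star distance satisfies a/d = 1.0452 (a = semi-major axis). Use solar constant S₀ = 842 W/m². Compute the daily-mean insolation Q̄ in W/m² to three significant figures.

Q̄ ≈ 381 W/m²

Solar declination: sin δ = sin ε · sin λ_s = sin 34.50° × sin 90.4° = 0.56639, so δ = +34.499°.
cos H₀ = −tan(+39.0°) tan(+34.499°) = -0.5565, H₀ = 2.1610 rad.
Bracket: H₀ sin φ sin δ + cos φ cos δ sin H₀ = 2.1610×0.62932×0.56639 + 0.77715×0.82414×0.83083 = 0.770268 + 0.532130 = 1.302398.
Inverse-square distance factor (a/d)² = 1.0452² = 1.092443.
Q̄ = (S₀/π) × 1.092443 × [bracket] = (842/π) × 1.092443 × 1.302398 = 381.3 W/m².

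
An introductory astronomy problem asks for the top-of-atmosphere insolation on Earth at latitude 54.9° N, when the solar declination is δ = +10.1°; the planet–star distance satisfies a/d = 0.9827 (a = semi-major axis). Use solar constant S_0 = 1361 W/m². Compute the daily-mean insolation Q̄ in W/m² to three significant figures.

Q̄ ≈ 339 W/m²

cos h₀ = −tan(+54.9°) tan(+10.100°) = -0.2534, h₀ = 1.8270 rad.
Bracket: h₀ sin ϕ sin δ + cos ϕ cos δ sin h₀ = 1.8270×0.81815×0.17537 + 0.57501×0.98450×0.96735 = 0.262136 + 0.547614 = 0.809750.
Inverse-square distance factor (a/d)² = 0.9827² = 0.965699.
Q̄ = (S_0/π) × 0.965699 × [bracket] = (1361/π) × 0.965699 × 0.809750 = 338.8 W/m².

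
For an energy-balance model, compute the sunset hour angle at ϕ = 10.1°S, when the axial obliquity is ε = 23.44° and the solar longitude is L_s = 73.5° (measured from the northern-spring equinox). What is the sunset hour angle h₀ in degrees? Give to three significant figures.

h₀ = 85.8°

Solar declination: sin δ = sin ε · sin L_s = sin 23.44° × sin 73.5° = 0.38141, so δ = +22.421°.
cos h₀ = −tan ϕ · tan δ = −tan(-10.1°) × tan(+22.421°) = 0.0735, so h₀ = 1.4972 rad = 85.79°.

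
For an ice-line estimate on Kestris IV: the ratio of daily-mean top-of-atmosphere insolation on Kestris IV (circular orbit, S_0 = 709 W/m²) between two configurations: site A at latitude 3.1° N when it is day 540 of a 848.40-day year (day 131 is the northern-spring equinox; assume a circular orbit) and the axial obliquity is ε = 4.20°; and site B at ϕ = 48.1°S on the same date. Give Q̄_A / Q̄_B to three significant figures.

Q̄_A / Q̄_B ≈ 1.52

— Configuration A (ϕ=+3.1°):
Solar longitude: L_s = 360° × (540 − 131)/848.40 = 173.550°.
sin δ = sin 4.20° × sin 173.550° = 0.00823, so δ = +0.471°.
cos h₀ = −tan(+3.1°) tan(+0.471°) = -0.0004, h₀ = 1.5712 rad.
Bracket: h₀ sin ϕ sin δ + cos ϕ cos δ sin h₀ = 1.5712×0.05408×0.00823 + 0.99854×0.99997×1.00000 = 0.000699 + 0.998510 = 0.999209.
Q̄ = (S_0/π) × [bracket] = (709/π) × 0.999209 = 225.50 W/m².
— Configuration B (ϕ=-48.1°):
cos h₀ = −tan(-48.1°) tan(+0.471°) = 0.0092, h₀ = 1.5616 rad.
Bracket: h₀ sin ϕ sin δ + cos ϕ cos δ sin h₀ = 1.5616×-0.74431×0.00823 + 0.66783×0.99997×0.99996 = -0.009566 + 0.667783 = 0.658217.
Q̄ = (S_0/π) × [bracket] = (709/π) × 0.658217 = 148.55 W/m².
Ratio Q̄_A / Q̄_B = 225.50 / 148.55 = 1.518.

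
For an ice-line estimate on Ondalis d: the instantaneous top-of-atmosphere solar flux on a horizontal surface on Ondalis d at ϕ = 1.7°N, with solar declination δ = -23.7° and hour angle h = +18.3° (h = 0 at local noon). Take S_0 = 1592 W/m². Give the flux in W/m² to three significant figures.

1.36e+03 W/m²

cos θ_z = sin ϕ sin δ + cos ϕ cos δ cos h = -0.011924 + 0.868971 = 0.857047.
Flux = S_0 · cos θ_z = 1592 × 0.857047 = 1364 W/m².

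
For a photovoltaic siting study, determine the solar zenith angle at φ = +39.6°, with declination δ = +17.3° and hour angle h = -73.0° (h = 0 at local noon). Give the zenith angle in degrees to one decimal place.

θ_z = 66.1°

cos θ_z = sin φ sin δ + cos φ cos δ cos h = 0.189554 + 0.215085 = 0.404639.
θ_z = arccos(0.404639) = 66.1°.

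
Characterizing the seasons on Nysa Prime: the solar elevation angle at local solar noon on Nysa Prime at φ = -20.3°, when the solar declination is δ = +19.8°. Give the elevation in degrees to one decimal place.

At local noon the hour angle is zero, so the zenith angle equals |φ − δ| = |-20.3° − (+19.800°)| = 40.100°.
Elevation = 90° − 40.100° = 49.9°.

49.9°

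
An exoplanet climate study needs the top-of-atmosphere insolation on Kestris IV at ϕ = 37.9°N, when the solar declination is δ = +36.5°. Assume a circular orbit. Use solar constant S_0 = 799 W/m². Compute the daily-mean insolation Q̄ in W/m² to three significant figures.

cos h₀ = −tan(+37.9°) tan(+36.500°) = -0.5760, h₀ = 2.1847 rad.
Bracket: h₀ sin ϕ sin δ + cos ϕ cos δ sin h₀ = 2.1847×0.61429×0.59482 + 0.78908×0.80386×0.81742 = 0.798272 + 0.518498 = 1.316770.
Q̄ = (S_0/π) × [bracket] = (799/π) × 1.316770 = 334.9 W/m².

Q̄ ≈ 335 W/m²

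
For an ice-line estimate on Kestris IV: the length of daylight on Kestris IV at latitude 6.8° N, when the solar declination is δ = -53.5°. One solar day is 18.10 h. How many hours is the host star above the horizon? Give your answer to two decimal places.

cos h₀ = −tan ϕ · tan δ = −tan(+6.8°) × tan(-53.500°) = 0.1611, so h₀ = 1.4089 rad = 80.73°.
Daylight = 2h₀/(2π) × 18.10 h = (1.4089/π) × 18.10 = 8.12 h.

8.12 h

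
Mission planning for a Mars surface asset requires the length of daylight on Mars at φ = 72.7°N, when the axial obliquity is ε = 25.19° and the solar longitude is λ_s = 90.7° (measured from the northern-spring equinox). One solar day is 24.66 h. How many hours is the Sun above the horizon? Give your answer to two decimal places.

24.66 h

Solar declination: sin δ = sin ε · sin λ_s = sin 25.19° × sin 90.7° = 0.42559, so δ = +25.188°.
Sunrise equation: cos H₀ = −tan φ · tan δ = -1.5100 ≤ −1, so the Sun never sets (polar day) and H₀ = π.
Daylight = 2H₀/(2π) × 24.66 h = (3.1416/π) × 24.66 = 24.66 h.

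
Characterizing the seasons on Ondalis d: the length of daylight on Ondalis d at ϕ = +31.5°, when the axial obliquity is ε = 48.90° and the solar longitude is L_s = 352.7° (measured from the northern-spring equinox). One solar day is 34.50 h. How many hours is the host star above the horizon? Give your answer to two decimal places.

16.60 h

Solar declination: sin δ = sin ε · sin L_s = sin 48.90° × sin 352.7° = -0.09575, so δ = -5.495°.
cos h₀ = −tan ϕ · tan δ = −tan(+31.5°) × tan(-5.495°) = 0.0589, so h₀ = 1.5118 rad = 86.62°.
Daylight = 2h₀/(2π) × 34.50 h = (1.5118/π) × 34.50 = 16.60 h.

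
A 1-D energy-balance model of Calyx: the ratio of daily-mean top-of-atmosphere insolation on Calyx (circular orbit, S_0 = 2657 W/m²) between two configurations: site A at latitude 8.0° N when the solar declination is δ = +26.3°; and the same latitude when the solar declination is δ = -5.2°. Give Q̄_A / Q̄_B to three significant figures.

— Configuration A (ϕ=+8.0°):
cos h₀ = −tan(+8.0°) tan(+26.300°) = -0.0695, h₀ = 1.6403 rad.
Bracket: h₀ sin ϕ sin δ + cos ϕ cos δ sin h₀ = 1.6403×0.13917×0.44307 + 0.99027×0.89649×0.99758 = 0.101144 + 0.885619 = 0.986763.
Q̄ = (S_0/π) × [bracket] = (2657/π) × 0.986763 = 834.55 W/m².
— Configuration B (ϕ=+8.0°):
cos h₀ = −tan(+8.0°) tan(-5.200°) = 0.0128, h₀ = 1.5580 rad.
Bracket: h₀ sin ϕ sin δ + cos ϕ cos δ sin h₀ = 1.5580×0.13917×-0.09063 + 0.99027×0.99588×0.99992 = -0.019651 + 0.986111 = 0.966460.
Q̄ = (S_0/π) × [bracket] = (2657/π) × 0.966460 = 817.38 W/m².
Ratio Q̄_A / Q̄_B = 834.55 / 817.38 = 1.021.

Q̄_A / Q̄_B ≈ 1.02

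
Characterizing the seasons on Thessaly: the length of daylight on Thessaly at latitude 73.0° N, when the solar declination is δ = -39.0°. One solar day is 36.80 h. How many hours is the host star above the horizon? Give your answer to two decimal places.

0.00 h

cos H₀ = −tan φ · tan δ = 2.6487 ≥ 1, so the host star never rises (polar night) and H₀ = 0.
Daylight = 2H₀/(2π) × 36.80 h = (0.0000/π) × 36.80 = 0.00 h.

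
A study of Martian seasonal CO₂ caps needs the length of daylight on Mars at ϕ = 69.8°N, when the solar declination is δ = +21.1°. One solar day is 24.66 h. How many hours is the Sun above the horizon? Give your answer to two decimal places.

24.66 h

Sunrise equation: cos h₀ = −tan ϕ · tan δ = -1.0488 ≤ −1, so the Sun never sets (polar day) and h₀ = π.
Daylight = 2h₀/(2π) × 24.66 h = (3.1416/π) × 24.66 = 24.66 h.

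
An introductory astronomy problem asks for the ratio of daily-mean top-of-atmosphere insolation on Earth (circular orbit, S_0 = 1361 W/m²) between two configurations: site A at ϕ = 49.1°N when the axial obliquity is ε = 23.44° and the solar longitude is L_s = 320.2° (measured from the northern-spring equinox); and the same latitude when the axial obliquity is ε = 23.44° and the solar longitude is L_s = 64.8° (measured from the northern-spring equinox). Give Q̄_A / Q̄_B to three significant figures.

— Configuration A (ϕ=+49.1°):
Solar declination: sin δ = sin ε · sin L_s = sin 23.44° × sin 320.2° = -0.25463, so δ = -14.752°.
cos h₀ = −tan(+49.1°) tan(-14.752°) = 0.3040, h₀ = 1.2619 rad.
Bracket: h₀ sin ϕ sin δ + cos ϕ cos δ sin h₀ = 1.2619×0.75585×-0.25463 + 0.65474×0.96704×0.95268 = -0.242868 + 0.603199 = 0.360331.
Q̄ = (S_0/π) × [bracket] = (1361/π) × 0.360331 = 156.10 W/m².
— Configuration B (ϕ=+49.1°):
Solar declination: sin δ = sin ε · sin L_s = sin 23.44° × sin 64.8° = 0.35993, so δ = +21.096°.
cos h₀ = −tan(+49.1°) tan(+21.096°) = -0.4454, h₀ = 2.0324 rad.
Bracket: h₀ sin ϕ sin δ + cos ϕ cos δ sin h₀ = 2.0324×0.75585×0.35993 + 0.65474×0.93298×0.89535 = 0.552921 + 0.546933 = 1.099854.
Q̄ = (S_0/π) × [bracket] = (1361/π) × 1.099854 = 476.48 W/m².
Ratio Q̄_A / Q̄_B = 156.10 / 476.48 = 0.3276.

Q̄_A / Q̄_B ≈ 0.328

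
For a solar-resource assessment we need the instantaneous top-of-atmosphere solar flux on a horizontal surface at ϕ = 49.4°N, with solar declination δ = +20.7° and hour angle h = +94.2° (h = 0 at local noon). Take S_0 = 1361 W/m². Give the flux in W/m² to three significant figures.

cos θ_z = sin ϕ sin δ + cos ϕ cos δ cos h = 0.268383 + -0.044585 = 0.223798.
Flux = S_0 · cos θ_z = 1361 × 0.223798 = 304.6 W/m².

305 W/m²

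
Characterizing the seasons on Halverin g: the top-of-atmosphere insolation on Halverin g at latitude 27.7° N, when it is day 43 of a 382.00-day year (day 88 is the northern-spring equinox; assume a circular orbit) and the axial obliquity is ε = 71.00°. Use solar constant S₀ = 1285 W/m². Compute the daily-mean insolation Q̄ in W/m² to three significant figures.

Solar longitude: λ_s = 360° × (43 − 88)/382.00 = -42.408°, i.e. -42.408° + 360° = 317.592°.
sin δ = sin 71.00° × sin 317.592° = -0.63767, so δ = -39.618°.
cos H₀ = −tan(+27.7°) tan(-39.618°) = 0.4346, H₀ = 1.1212 rad.
Bracket: H₀ sin φ sin δ + cos φ cos δ sin H₀ = 1.1212×0.46484×-0.63767 + 0.88539×0.77031×0.90062 = -0.332340 + 0.614245 = 0.281905.
Q̄ = (S₀/π) × [bracket] = (1285/π) × 0.281905 = 115.3 W/m².

Q̄ ≈ 115 W/m²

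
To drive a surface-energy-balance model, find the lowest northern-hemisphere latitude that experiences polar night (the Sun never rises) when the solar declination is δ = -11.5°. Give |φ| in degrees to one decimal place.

|φ| = 78.5°

Polar night requires cos H₀ = −tan φ tan δ ≥ 1, i.e. tan φ tan δ ≤ −1.
The boundary is |tan φ| · |tan δ| = 1, so |φ| = 90° − |δ| = 90° − 11.5° = 78.5° in the northern hemisphere.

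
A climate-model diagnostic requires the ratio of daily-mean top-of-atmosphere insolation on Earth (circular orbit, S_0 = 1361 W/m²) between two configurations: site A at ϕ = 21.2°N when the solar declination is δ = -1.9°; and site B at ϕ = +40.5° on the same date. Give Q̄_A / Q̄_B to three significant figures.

Q̄_A / Q̄_B ≈ 1.26

— Configuration A (ϕ=+21.2°):
cos h₀ = −tan(+21.2°) tan(-1.900°) = 0.0129, h₀ = 1.5579 rad.
Bracket: h₀ sin ϕ sin δ + cos ϕ cos δ sin h₀ = 1.5579×0.36162×-0.03316 + 0.93232×0.99945×0.99992 = -0.018681 + 0.931733 = 0.913052.
Q̄ = (S_0/π) × [bracket] = (1361/π) × 0.913052 = 395.55 W/m².
— Configuration B (ϕ=+40.5°):
cos h₀ = −tan(+40.5°) tan(-1.900°) = 0.0283, h₀ = 1.5425 rad.
Bracket: h₀ sin ϕ sin δ + cos ϕ cos δ sin h₀ = 1.5425×0.64945×-0.03316 + 0.76041×0.99945×0.99960 = -0.033219 + 0.759688 = 0.726469.
Q̄ = (S_0/π) × [bracket] = (1361/π) × 0.726469 = 314.72 W/m².
Ratio Q̄_A / Q̄_B = 395.55 / 314.72 = 1.257.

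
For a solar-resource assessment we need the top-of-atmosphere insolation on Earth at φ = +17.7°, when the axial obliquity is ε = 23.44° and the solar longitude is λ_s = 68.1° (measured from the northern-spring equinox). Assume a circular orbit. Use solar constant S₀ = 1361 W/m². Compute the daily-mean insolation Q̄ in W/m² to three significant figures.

Q̄ ≈ 463 W/m²

Solar declination: sin δ = sin ε · sin λ_s = sin 23.44° × sin 68.1° = 0.36908, so δ = +21.659°.
cos H₀ = −tan(+17.7°) tan(+21.659°) = -0.1267, H₀ = 1.6979 rad.
Bracket: H₀ sin φ sin δ + cos φ cos δ sin H₀ = 1.6979×0.30403×0.36908 + 0.95266×0.92940×0.99194 = 0.190524 + 0.878266 = 1.068790.
Q̄ = (S₀/π) × [bracket] = (1361/π) × 1.068790 = 463.0 W/m².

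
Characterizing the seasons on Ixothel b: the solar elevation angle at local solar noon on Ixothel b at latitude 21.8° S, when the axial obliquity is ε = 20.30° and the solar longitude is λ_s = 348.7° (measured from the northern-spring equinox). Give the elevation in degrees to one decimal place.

72.1°

Solar declination: sin δ = sin ε · sin λ_s = sin 20.30° × sin 348.7° = -0.06798, so δ = -3.898°.
At local noon the hour angle is zero, so the zenith angle equals |φ − δ| = |-21.8° − (-3.898°)| = 17.902°.
Elevation = 90° − 17.902° = 72.1°.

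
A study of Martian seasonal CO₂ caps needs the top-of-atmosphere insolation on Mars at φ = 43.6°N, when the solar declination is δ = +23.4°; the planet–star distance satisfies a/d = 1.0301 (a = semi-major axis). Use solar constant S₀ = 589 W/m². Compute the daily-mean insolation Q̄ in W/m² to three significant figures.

cos H₀ = −tan(+43.6°) tan(+23.400°) = -0.4121, H₀ = 1.9955 rad.
Bracket: H₀ sin φ sin δ + cos φ cos δ sin H₀ = 1.9955×0.68962×0.39715 + 0.72417×0.91775×0.91114 = 0.546533 + 0.605550 = 1.152083.
Inverse-square distance factor (a/d)² = 1.0301² = 1.061106.
Q̄ = (S₀/π) × 1.061106 × [bracket] = (589/π) × 1.061106 × 1.152083 = 229.2 W/m².

Q̄ ≈ 229 W/m²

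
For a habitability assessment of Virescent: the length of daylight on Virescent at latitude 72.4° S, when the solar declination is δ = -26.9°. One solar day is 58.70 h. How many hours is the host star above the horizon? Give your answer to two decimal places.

Sunrise equation: cos h₀ = −tan ϕ · tan δ = -1.5993 ≤ −1, so the host star never sets (polar day) and h₀ = π.
Daylight = 2h₀/(2π) × 58.70 h = (3.1416/π) × 58.70 = 58.70 h.

58.70 h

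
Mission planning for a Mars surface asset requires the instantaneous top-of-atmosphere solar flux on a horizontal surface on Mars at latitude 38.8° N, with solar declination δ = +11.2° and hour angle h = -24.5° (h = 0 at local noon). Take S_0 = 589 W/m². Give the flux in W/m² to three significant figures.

481 W/m²

cos θ_z = sin ϕ sin δ + cos ϕ cos δ cos h = 0.121708 + 0.695661 = 0.817369.
Flux = S_0 · cos θ_z = 589 × 0.817369 = 481.4 W/m².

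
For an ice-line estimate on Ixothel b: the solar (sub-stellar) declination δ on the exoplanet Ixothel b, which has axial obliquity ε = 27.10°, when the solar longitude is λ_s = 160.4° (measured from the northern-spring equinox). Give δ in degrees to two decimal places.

sin δ = sin ε · sin λ_s = sin 27.10° × sin 160.4° = 0.152813.
δ = arcsin(0.152813) = +8.79°.

δ = +8.79°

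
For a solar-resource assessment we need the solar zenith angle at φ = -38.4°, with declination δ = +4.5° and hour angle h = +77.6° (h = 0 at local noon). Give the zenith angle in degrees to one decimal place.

cos θ_z = sin φ sin δ + cos φ cos δ cos h = -0.048735 + 0.167768 = 0.119033.
θ_z = arccos(0.119033) = 83.2°.

θ_z = 83.2°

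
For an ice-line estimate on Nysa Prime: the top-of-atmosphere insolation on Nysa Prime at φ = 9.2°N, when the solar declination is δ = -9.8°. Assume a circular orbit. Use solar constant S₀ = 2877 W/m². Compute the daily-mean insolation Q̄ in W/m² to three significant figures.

cos H₀ = −tan(+9.2°) tan(-9.800°) = 0.0280, H₀ = 1.5428 rad.
Bracket: H₀ sin φ sin δ + cos φ cos δ sin H₀ = 1.5428×0.15988×-0.17021 + 0.98714×0.98541×0.99961 = -0.041984 + 0.972358 = 0.930374.
Q̄ = (S₀/π) × [bracket] = (2877/π) × 0.930374 = 852.0 W/m².

Q̄ ≈ 852 W/m²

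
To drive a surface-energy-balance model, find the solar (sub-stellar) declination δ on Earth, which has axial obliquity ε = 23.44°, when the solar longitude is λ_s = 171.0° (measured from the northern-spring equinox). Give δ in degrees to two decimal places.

sin δ = sin ε · sin λ_s = sin 23.44° × sin 171.0° = 0.062228.
δ = arcsin(0.062228) = +3.57°.

δ = +3.57°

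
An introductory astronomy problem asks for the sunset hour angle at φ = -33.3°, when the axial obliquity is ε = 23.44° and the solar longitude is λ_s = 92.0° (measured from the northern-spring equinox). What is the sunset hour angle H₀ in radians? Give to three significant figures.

Solar declination: sin δ = sin ε · sin λ_s = sin 23.44° × sin 92.0° = 0.39755, so δ = +23.425°.
cos H₀ = −tan φ · tan δ = −tan(-33.3°) × tan(+23.425°) = 0.2846, so H₀ = 1.2822 rad = 73.47°.

H₀ = 1.28 rad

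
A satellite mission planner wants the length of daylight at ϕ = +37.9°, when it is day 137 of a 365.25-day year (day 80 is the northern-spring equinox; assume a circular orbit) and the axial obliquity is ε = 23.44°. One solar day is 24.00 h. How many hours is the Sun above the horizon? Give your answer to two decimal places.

Solar longitude: L_s = 360° × (137 − 80)/365.25 = 56.181°.
sin δ = sin 23.44° × sin 56.181° = 0.33048, so δ = +19.298°.
cos h₀ = −tan ϕ · tan δ = −tan(+37.9°) × tan(+19.298°) = -0.2726, so h₀ = 1.8469 rad = 105.82°.
Daylight = 2h₀/(2π) × 24.00 h = (1.8469/π) × 24.00 = 14.11 h.

14.11 h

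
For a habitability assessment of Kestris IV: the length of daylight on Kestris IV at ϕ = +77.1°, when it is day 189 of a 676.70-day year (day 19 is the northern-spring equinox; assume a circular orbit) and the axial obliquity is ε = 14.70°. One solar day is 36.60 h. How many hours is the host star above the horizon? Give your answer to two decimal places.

36.60 h

Solar longitude: L_s = 360° × (189 − 19)/676.70 = 90.439°.
sin δ = sin 14.70° × sin 90.439° = 0.25375, so δ = +14.700°.
Sunrise equation: cos h₀ = −tan ϕ · tan δ = -1.1454 ≤ −1, so the host star never sets (polar day) and h₀ = π.
Daylight = 2h₀/(2π) × 36.60 h = (3.1416/π) × 36.60 = 36.60 h.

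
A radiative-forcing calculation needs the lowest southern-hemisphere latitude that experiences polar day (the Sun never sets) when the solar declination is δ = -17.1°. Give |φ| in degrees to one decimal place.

|φ| = 72.9°

Polar day requires cos H₀ = −tan φ tan δ ≤ −1, i.e. tan φ tan δ ≥ 1.
The boundary is |tan φ| · |tan δ| = 1, so |φ| = 90° − |δ| = 90° − 17.1° = 72.9° in the southern hemisphere.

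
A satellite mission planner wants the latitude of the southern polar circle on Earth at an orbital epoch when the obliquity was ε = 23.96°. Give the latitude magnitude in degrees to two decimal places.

The polar circle is the lowest latitude that experiences at least one full rotation of continuous darkness at the northern-summer solstice; it lies at |ϕ| = 90° − ε = 90° − 23.96° = 66.04°.

66.04°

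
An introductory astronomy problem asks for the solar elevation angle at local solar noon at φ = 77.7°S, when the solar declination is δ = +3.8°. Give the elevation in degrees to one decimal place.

8.5°

At local noon the hour angle is zero, so the zenith angle equals |φ − δ| = |-77.7° − (+3.800°)| = 81.500°.
Elevation = 90° − 81.500° = 8.5°.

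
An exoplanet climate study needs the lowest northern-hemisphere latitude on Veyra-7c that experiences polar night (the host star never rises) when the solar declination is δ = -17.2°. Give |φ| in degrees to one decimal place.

Polar night requires cos H₀ = −tan φ tan δ ≥ 1, i.e. tan φ tan δ ≤ −1.
The boundary is |tan φ| · |tan δ| = 1, so |φ| = 90° − |δ| = 90° − 17.2° = 72.8° in the northern hemisphere.

|φ| = 72.8°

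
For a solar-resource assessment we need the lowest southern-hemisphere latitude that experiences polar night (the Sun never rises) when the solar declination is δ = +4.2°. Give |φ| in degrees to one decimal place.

|φ| = 85.8°

Polar night requires cos H₀ = −tan φ tan δ ≥ 1, i.e. tan φ tan δ ≤ −1.
The boundary is |tan φ| · |tan δ| = 1, so |φ| = 90° − |δ| = 90° − 4.2° = 85.8° in the southern hemisphere.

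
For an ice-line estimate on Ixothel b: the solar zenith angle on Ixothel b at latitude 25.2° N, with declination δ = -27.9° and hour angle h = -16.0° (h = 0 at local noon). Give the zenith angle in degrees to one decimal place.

θ_z = 55.3°

cos θ_z = sin φ sin δ + cos φ cos δ cos h = -0.199235 + 0.768678 = 0.569443.
θ_z = arccos(0.569443) = 55.3°.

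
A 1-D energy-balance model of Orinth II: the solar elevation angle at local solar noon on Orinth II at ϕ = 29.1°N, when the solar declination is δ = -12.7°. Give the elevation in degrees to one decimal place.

At local noon the hour angle is zero, so the zenith angle equals |ϕ − δ| = |+29.1° − (-12.700°)| = 41.800°.
Elevation = 90° − 41.800° = 48.2°.

48.2°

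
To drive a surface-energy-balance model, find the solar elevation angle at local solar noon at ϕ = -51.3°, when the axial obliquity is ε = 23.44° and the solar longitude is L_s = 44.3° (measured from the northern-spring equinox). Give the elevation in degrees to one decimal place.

22.6°

Solar declination: sin δ = sin ε · sin L_s = sin 23.44° × sin 44.3° = 0.27782, so δ = +16.130°.
At local noon the hour angle is zero, so the zenith angle equals |ϕ − δ| = |-51.3° − (+16.130°)| = 67.430°.
Elevation = 90° − 67.430° = 22.6°.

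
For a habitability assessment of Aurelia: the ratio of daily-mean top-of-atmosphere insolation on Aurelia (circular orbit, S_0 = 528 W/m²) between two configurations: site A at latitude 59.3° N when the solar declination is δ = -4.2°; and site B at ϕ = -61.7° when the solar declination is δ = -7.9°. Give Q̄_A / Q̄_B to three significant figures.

Q̄_A / Q̄_B ≈ 0.613

— Configuration A (ϕ=+59.3°):
cos h₀ = −tan(+59.3°) tan(-4.200°) = 0.1237, h₀ = 1.4468 rad.
Bracket: h₀ sin ϕ sin δ + cos ϕ cos δ sin h₀ = 1.4468×0.85985×-0.07324 + 0.51054×0.99731×0.99232 = -0.091113 + 0.505256 = 0.414143.
Q̄ = (S_0/π) × [bracket] = (528/π) × 0.414143 = 69.604 W/m².
— Configuration B (ϕ=-61.7°):
cos h₀ = −tan(-61.7°) tan(-7.900°) = -0.2577, h₀ = 1.8314 rad.
Bracket: h₀ sin ϕ sin δ + cos ϕ cos δ sin h₀ = 1.8314×-0.88048×-0.13744 + 0.47409×0.99051×0.96622 = 0.221624 + 0.453728 = 0.675352.
Q̄ = (S_0/π) × [bracket] = (528/π) × 0.675352 = 113.50 W/m².
Ratio Q̄_A / Q̄_B = 69.604 / 113.50 = 0.6133.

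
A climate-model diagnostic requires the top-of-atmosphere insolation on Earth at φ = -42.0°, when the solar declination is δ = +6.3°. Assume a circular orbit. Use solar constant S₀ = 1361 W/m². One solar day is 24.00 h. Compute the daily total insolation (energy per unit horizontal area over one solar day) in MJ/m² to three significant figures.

cos H₀ = −tan(-42.0°) tan(+6.300°) = 0.0994, H₀ = 1.4712 rad.
Bracket: H₀ sin φ sin δ + cos φ cos δ sin H₀ = 1.4712×-0.66913×0.10973 + 0.74314×0.99396×0.99505 = -0.108021 + 0.734995 = 0.626974.
Q̄ = (S₀/π) × [bracket] = (1361/π) × 0.626974 = 271.62 W/m².
Daily total = Q̄ × 24.00 h × 3600 s/h = 271.62 × 24.00 × 3600 / 10⁶ = 23.47 MJ/m².

23.5 MJ/m²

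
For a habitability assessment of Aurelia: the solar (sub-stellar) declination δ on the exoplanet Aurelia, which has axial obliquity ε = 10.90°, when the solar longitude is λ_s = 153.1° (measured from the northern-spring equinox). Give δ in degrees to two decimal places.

δ = +4.91°

sin δ = sin ε · sin λ_s = sin 10.90° × sin 153.1° = 0.085553.
δ = arcsin(0.085553) = +4.91°.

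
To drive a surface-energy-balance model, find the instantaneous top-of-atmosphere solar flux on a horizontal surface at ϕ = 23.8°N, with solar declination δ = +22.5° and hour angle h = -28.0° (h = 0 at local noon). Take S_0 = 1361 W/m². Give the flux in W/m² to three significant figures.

1.23e+03 W/m²

cos θ_z = sin ϕ sin δ + cos ϕ cos δ cos h = 0.154430 + 0.746367 = 0.900797.
Flux = S_0 · cos θ_z = 1361 × 0.900797 = 1226 W/m².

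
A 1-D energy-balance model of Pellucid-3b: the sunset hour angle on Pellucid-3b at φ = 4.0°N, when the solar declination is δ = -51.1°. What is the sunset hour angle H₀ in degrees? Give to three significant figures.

cos H₀ = −tan φ · tan δ = −tan(+4.0°) × tan(-51.100°) = 0.0867, so H₀ = 1.4840 rad = 85.03°.

H₀ = 85.0°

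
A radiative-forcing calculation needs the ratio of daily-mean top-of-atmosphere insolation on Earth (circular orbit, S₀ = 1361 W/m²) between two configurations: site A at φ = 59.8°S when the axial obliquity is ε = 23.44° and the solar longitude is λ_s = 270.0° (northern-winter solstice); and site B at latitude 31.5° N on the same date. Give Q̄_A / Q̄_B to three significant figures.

Q̄_A / Q̄_B ≈ 2.35

— Configuration A (φ=-59.8°):
Solar declination: sin δ = sin ε · sin λ_s = sin 23.44° × sin 270.0° = -0.39779, so δ = -23.440°.
cos H₀ = −tan(-59.8°) tan(-23.440°) = -0.7449, H₀ = 2.4112 rad.
Bracket: H₀ sin φ sin δ + cos φ cos δ sin H₀ = 2.4112×-0.86427×-0.39779 + 0.50302×0.91748×0.66713 = 0.828966 + 0.307888 = 1.136854.
Q̄ = (S₀/π) × [bracket] = (1361/π) × 1.136854 = 492.51 W/m².
— Configuration B (φ=+31.5°):
cos H₀ = −tan(+31.5°) tan(-23.440°) = 0.2657, H₀ = 1.3019 rad.
Bracket: H₀ sin φ sin δ + cos φ cos δ sin H₀ = 1.3019×0.52250×-0.39779 + 0.85264×0.91748×0.96406 = -0.270594 + 0.754165 = 0.483571.
Q̄ = (S₀/π) × [bracket] = (1361/π) × 0.483571 = 209.49 W/m².
Ratio Q̄_A / Q̄_B = 492.51 / 209.49 = 2.351.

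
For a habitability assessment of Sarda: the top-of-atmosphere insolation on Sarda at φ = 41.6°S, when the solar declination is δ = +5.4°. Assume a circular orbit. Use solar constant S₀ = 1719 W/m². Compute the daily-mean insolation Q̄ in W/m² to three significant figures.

cos H₀ = −tan(-41.6°) tan(+5.400°) = 0.0839, H₀ = 1.4868 rad.
Bracket: H₀ sin φ sin δ + cos φ cos δ sin H₀ = 1.4868×-0.66393×0.09411 + 0.74780×0.99556×0.99647 = -0.092899 + 0.741852 = 0.648953.
Q̄ = (S₀/π) × [bracket] = (1719/π) × 0.648953 = 355.1 W/m².

Q̄ ≈ 355 W/m²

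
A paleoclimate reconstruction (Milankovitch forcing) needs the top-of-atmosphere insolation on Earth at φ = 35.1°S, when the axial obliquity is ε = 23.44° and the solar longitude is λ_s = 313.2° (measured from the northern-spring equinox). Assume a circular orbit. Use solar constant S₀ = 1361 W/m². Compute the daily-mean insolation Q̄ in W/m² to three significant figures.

Q̄ ≈ 460 W/m²

Solar declination: sin δ = sin ε · sin λ_s = sin 23.44° × sin 313.2° = -0.28998, so δ = -16.856°.
cos H₀ = −tan(-35.1°) tan(-16.856°) = -0.2129, H₀ = 1.7854 rad.
Bracket: H₀ sin φ sin δ + cos φ cos δ sin H₀ = 1.7854×-0.57501×-0.28998 + 0.81815×0.95703×0.97706 = 0.297700 + 0.765032 = 1.062732.
Q̄ = (S₀/π) × [bracket] = (1361/π) × 1.062732 = 460.4 W/m².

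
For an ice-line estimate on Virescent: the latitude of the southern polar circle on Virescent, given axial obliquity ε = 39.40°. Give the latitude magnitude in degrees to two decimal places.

50.60°

The polar circle is the lowest latitude that experiences at least one full rotation of continuous darkness at the northern-summer solstice; it lies at |ϕ| = 90° − ε = 90° − 39.40° = 50.60°.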